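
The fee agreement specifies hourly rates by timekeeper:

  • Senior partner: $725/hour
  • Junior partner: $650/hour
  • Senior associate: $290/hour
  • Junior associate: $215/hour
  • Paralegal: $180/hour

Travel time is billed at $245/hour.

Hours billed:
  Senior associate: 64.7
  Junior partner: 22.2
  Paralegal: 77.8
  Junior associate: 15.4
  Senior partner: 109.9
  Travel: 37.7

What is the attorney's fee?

Senior partner: 109.9 × $725 = $79,677.50
Junior partner: 22.2 × $650 = $14,430.00
Senior associate: 64.7 × $290 = $18,763.00
Junior associate: 15.4 × $215 = $3,311.00
Paralegal: 77.8 × $180 = $14,004.00
Subtotal: $79,677.50 + $14,430.00 + $18,763.00 + $3,311.00 + $14,004.00 = $130,185.50
Travel: 37.7 × $245 = $9,236.50
Total: $130,185.50 + $9,236.50 = $139,422.00

$139,422.00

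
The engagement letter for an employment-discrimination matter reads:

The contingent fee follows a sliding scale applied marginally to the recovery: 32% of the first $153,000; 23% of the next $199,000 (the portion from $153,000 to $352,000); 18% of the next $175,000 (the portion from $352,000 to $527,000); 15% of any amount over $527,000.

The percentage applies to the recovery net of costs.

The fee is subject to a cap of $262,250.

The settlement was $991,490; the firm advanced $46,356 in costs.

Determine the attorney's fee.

Fee base (net of costs): $991,490 − $46,356 = $945,134
First $153,000 at 32% = $48,960.00
Next $199,000 at 23% = $45,770.00
Next $175,000 at 18% = $31,500.00
Remaining $418,134 at 15% = $62,720.10
Fee: $48,960.00 + $45,770.00 + $31,500.00 + $62,720.10 = $188,950.10
$188,950.10 is under the $262,250 cap.

$188,950.10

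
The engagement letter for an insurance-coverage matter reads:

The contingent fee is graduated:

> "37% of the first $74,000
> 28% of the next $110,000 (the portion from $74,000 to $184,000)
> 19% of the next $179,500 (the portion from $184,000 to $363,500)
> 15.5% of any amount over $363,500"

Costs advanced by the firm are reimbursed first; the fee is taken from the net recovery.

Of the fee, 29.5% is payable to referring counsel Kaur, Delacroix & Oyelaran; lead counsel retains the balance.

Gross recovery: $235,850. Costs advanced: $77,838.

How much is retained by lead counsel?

$35,886.87

Fee base (net of costs): $235,850 − $77,838 = $158,012
First $74,000 at 37% = $27,380.00
Remaining $84,012 at 28% = $23,523.36
Fee: $27,380.00 + $23,523.36 = $50,903.36
Referral share: 29.5% of $50,903.36 = $15,016.49; lead counsel retains $50,903.36 − $15,016.49 = $35,886.87.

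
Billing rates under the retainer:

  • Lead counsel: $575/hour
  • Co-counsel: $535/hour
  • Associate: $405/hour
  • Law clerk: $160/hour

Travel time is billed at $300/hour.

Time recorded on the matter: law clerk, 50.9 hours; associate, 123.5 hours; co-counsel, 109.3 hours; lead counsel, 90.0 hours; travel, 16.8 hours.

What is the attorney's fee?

$173,427.00

Lead counsel: 90.0 × $575 = $51,750.00
Co-counsel: 109.3 × $535 = $58,475.50
Associate: 123.5 × $405 = $50,017.50
Law clerk: 50.9 × $160 = $8,144.00
Subtotal: $51,750.00 + $58,475.50 + $50,017.50 + $8,144.00 = $168,387.00
Travel: 16.8 × $300 = $5,040.00
Total: $168,387.00 + $5,040.00 = $173,427.00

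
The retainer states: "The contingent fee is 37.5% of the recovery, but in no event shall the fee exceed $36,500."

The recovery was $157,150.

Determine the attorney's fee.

37.5% of $157,150 = $58,931.25
That exceeds the $36,500 cap, so the fee is capped at $36,500.

$36,500.00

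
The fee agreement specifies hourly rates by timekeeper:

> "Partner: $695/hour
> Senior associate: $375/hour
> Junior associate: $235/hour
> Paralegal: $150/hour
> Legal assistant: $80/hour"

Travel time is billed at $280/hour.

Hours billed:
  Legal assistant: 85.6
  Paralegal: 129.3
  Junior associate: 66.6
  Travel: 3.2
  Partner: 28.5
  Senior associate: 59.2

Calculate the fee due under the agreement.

$84,797.50

Partner: 28.5 × $695 = $19,807.50
Senior associate: 59.2 × $375 = $22,200.00
Junior associate: 66.6 × $235 = $15,651.00
Paralegal: 129.3 × $150 = $19,395.00
Legal assistant: 85.6 × $80 = $6,848.00
Subtotal: $19,807.50 + $22,200.00 + $15,651.00 + $19,395.00 + $6,848.00 = $83,901.50
Travel: 3.2 × $280 = $896.00
Total: $83,901.50 + $896.00 = $84,797.50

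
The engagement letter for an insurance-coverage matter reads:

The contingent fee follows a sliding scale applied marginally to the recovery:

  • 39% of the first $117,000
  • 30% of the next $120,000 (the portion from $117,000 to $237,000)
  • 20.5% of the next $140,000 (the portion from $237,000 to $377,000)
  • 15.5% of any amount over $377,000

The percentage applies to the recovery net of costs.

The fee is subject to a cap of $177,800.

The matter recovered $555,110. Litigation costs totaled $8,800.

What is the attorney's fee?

$136,573.05

Fee base (net of costs): $555,110 − $8,800 = $546,310
First $117,000 at 39% = $45,630.00
Next $120,000 at 30% = $36,000.00
Next $140,000 at 20.5% = $28,700.00
Remaining $169,310 at 15.5% = $26,243.05
Fee: $45,630.00 + $36,000.00 + $28,700.00 + $26,243.05 = $136,573.05
$136,573.05 is under the $177,800 cap.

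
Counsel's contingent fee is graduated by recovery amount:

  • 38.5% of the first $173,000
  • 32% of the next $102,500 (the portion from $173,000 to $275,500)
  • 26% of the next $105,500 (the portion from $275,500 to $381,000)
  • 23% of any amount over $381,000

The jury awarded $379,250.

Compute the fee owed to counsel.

$126,380.00

First $173,000 at 38.5% = $66,605.00
Next $102,500 at 32% = $32,800.00
Remaining $103,750 at 26% = $26,975.00
Fee: $66,605.00 + $32,800.00 + $26,975.00 = $126,380.00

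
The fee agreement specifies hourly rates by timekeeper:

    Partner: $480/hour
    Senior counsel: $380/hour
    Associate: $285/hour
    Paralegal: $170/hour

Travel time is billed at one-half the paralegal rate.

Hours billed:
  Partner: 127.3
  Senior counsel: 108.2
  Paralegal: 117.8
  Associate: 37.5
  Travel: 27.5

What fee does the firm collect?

Partner: 127.3 × $480 = $61,104.00
Senior counsel: 108.2 × $380 = $41,116.00
Associate: 37.5 × $285 = $10,687.50
Paralegal: 117.8 × $170 = $20,026.00
Subtotal: $61,104.00 + $41,116.00 + $10,687.50 + $20,026.00 = $132,933.50
Travel: 27.5 × ($170 ÷ 2) = 27.5 × $85.00 = $2,337.50
Total: $132,933.50 + $2,337.50 = $135,271.00

$135,271.00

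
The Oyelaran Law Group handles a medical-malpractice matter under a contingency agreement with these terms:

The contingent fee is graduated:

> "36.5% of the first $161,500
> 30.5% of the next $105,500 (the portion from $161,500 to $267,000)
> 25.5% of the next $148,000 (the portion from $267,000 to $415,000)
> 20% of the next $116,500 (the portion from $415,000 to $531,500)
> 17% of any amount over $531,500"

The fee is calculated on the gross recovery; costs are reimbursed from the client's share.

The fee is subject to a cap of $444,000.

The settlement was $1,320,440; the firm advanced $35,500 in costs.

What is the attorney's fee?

$286,284.80

Fee base is the gross recovery, $1,320,440; costs are reimbursed separately.
First $161,500 at 36.5% = $58,947.50
Next $105,500 at 30.5% = $32,177.50
Next $148,000 at 25.5% = $37,740.00
Next $116,500 at 20% = $23,300.00
Remaining $788,940 at 17% = $134,119.80
Fee: $58,947.50 + $32,177.50 + $37,740.00 + $23,300.00 + $134,119.80 = $286,284.80
$286,284.80 is under the $444,000 cap.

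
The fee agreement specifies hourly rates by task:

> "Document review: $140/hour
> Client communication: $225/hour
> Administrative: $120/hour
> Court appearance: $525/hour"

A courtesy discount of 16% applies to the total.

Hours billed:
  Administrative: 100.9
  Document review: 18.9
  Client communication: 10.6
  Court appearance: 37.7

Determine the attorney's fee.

$31,022.46

Document review: 18.9 × $140 = $2,646.00
Client communication: 10.6 × $225 = $2,385.00
Administrative: 100.9 × $120 = $12,108.00
Court appearance: 37.7 × $525 = $19,792.50
Subtotal: $36,931.50
Less 16% discount: −$5,909.04
Total: $36,931.50 − $5,909.04 = $31,022.46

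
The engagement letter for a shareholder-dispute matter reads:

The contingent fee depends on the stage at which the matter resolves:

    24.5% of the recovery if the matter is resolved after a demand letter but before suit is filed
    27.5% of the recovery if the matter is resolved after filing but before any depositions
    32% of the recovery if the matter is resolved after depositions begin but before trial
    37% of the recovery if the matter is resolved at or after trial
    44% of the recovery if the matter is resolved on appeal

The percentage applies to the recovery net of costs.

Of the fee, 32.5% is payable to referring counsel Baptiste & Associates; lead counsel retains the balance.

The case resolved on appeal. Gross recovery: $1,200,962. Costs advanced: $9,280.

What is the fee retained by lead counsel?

Fee base (net of costs): $1,200,962 − $9,280 = $1,191,682
The matter resolved on appeal, so the 44% rate applies.
$1,191,682 × 44% = $524,340.08
Referral share: 32.5% of $524,340.08 = $170,410.53; lead counsel retains $524,340.08 − $170,410.53 = $353,929.55.

$353,929.55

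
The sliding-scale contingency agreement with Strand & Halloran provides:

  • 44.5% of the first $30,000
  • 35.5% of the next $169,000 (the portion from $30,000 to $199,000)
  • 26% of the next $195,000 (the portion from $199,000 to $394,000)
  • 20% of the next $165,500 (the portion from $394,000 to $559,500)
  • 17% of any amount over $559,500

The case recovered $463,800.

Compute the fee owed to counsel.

$138,005.00

First $30,000 at 44.5% = $13,350.00
Next $169,000 at 35.5% = $59,995.00
Next $195,000 at 26% = $50,700.00
Remaining $69,800 at 20% = $13,960.00
Fee: $13,350.00 + $59,995.00 + $50,700.00 + $13,960.00 = $138,005.00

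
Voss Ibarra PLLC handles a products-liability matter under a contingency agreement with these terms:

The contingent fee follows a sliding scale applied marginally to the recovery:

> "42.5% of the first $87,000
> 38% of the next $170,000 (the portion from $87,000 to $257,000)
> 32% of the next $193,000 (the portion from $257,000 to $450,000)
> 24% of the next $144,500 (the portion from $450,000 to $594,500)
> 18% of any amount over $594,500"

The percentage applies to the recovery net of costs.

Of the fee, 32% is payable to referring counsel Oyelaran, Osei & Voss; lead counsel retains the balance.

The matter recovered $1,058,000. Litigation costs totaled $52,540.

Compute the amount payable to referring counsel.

$87,036.10

Fee base (net of costs): $1,058,000 − $52,540 = $1,005,460
First $87,000 at 42.5% = $36,975.00
Next $170,000 at 38% = $64,600.00
Next $193,000 at 32% = $61,760.00
Next $144,500 at 24% = $34,680.00
Remaining $410,960 at 18% = $73,972.80
Fee: $36,975.00 + $64,600.00 + $61,760.00 + $34,680.00 + $73,972.80 = $271,987.80
Referral share: 32% of $271,987.80 = $87,036.10; lead counsel retains $271,987.80 − $87,036.10 = $184,951.70.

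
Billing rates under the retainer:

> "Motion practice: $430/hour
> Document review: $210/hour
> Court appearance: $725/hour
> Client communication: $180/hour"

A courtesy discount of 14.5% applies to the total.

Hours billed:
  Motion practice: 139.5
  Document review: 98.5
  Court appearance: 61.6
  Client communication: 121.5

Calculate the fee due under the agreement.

Motion practice: 139.5 × $430 = $59,985.00
Document review: 98.5 × $210 = $20,685.00
Court appearance: 61.6 × $725 = $44,660.00
Client communication: 121.5 × $180 = $21,870.00
Subtotal: $147,200.00
Less 14.5% discount: −$21,344.00
Total: $147,200.00 − $21,344.00 = $125,856.00

$125,856.00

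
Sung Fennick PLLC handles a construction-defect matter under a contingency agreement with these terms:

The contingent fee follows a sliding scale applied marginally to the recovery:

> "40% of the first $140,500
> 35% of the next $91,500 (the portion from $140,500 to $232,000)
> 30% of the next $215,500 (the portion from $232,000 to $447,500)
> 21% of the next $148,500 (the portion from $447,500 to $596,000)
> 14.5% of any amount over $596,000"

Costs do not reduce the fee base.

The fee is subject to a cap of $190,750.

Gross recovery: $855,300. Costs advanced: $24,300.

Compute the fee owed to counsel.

Fee base is the gross recovery, $855,300; costs are reimbursed separately.
First $140,500 at 40% = $56,200.00
Next $91,500 at 35% = $32,025.00
Next $215,500 at 30% = $64,650.00
Next $148,500 at 21% = $31,185.00
Remaining $259,300 at 14.5% = $37,598.50
Fee: $56,200.00 + $32,025.00 + $64,650.00 + $31,185.00 + $37,598.50 = $221,658.50
$221,658.50 exceeds the $190,750 cap, so the fee is capped at $190,750.00.

$190,750.00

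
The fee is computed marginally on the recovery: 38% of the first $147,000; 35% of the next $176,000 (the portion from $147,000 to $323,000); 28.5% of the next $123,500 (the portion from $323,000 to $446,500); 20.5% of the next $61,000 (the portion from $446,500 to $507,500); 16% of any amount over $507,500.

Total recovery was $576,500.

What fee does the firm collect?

$176,202.50

First $147,000 at 38% = $55,860.00
Next $176,000 at 35% = $61,600.00
Next $123,500 at 28.5% = $35,197.50
Next $61,000 at 20.5% = $12,505.00
Remaining $69,000 at 16% = $11,040.00
Fee: $55,860.00 + $61,600.00 + $35,197.50 + $12,505.00 + $11,040.00 = $176,202.50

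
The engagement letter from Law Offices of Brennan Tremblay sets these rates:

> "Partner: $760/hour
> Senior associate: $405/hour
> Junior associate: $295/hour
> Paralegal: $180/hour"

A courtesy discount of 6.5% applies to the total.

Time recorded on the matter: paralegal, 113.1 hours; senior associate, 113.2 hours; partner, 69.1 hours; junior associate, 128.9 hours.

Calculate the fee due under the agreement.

Partner: 69.1 × $760 = $52,516.00
Senior associate: 113.2 × $405 = $45,846.00
Junior associate: 128.9 × $295 = $38,025.50
Paralegal: 113.1 × $180 = $20,358.00
Subtotal: $156,745.50
Less 6.5% discount: −$10,188.46
Total: $156,745.50 − $10,188.46 = $146,557.04

$146,557.04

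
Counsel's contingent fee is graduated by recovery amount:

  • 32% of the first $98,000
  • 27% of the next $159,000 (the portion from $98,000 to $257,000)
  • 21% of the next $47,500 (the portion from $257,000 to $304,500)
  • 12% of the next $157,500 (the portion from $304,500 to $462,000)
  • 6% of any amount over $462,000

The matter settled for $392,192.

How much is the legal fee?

$94,788.04

First $98,000 at 32% = $31,360.00
Next $159,000 at 27% = $42,930.00
Next $47,500 at 21% = $9,975.00
Remaining $87,692 at 12% = $10,523.04
Fee: $31,360.00 + $42,930.00 + $9,975.00 + $10,523.04 = $94,788.04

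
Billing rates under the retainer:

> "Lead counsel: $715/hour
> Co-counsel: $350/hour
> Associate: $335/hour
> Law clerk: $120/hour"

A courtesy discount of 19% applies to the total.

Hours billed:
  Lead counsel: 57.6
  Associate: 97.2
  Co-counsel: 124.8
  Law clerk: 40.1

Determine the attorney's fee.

Lead counsel: 57.6 × $715 = $41,184.00
Co-counsel: 124.8 × $350 = $43,680.00
Associate: 97.2 × $335 = $32,562.00
Law clerk: 40.1 × $120 = $4,812.00
Subtotal: $122,238.00
Less 19% discount: −$23,225.22
Total: $122,238.00 − $23,225.22 = $99,012.78

$99,012.78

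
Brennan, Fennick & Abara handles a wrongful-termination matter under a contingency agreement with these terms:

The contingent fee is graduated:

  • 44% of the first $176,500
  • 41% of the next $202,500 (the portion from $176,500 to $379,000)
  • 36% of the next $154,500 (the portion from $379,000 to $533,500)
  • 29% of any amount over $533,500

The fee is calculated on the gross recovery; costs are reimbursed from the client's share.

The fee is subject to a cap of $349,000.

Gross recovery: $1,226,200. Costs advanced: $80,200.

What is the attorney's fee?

$349,000.00

Fee base is the gross recovery, $1,226,200; costs are reimbursed separately.
First $176,500 at 44% = $77,660.00
Next $202,500 at 41% = $83,025.00
Next $154,500 at 36% = $55,620.00
Remaining $692,700 at 29% = $200,883.00
Fee: $77,660.00 + $83,025.00 + $55,620.00 + $200,883.00 = $417,188.00
$417,188.00 exceeds the $349,000 cap, so the fee is capped at $349,000.00.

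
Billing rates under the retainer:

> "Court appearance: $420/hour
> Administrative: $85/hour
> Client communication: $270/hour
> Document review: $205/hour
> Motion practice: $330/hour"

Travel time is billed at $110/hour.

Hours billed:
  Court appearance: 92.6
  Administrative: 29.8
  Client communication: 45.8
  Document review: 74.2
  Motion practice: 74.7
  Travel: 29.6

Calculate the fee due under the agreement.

$96,909.00

Court appearance: 92.6 × $420 = $38,892.00
Administrative: 29.8 × $85 = $2,533.00
Client communication: 45.8 × $270 = $12,366.00
Document review: 74.2 × $205 = $15,211.00
Motion practice: 74.7 × $330 = $24,651.00
Subtotal: $38,892.00 + $2,533.00 + $12,366.00 + $15,211.00 + $24,651.00 = $93,653.00
Travel: 29.6 × $110 = $3,256.00
Total: $93,653.00 + $3,256.00 = $96,909.00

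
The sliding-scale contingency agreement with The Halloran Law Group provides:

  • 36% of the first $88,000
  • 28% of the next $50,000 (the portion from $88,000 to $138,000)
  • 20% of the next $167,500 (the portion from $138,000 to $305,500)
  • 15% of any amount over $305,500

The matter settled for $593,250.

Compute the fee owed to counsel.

$122,342.50

First $88,000 at 36% = $31,680.00
Next $50,000 at 28% = $14,000.00
Next $167,500 at 20% = $33,500.00
Remaining $287,750 at 15% = $43,162.50
Fee: $31,680.00 + $14,000.00 + $33,500.00 + $43,162.50 = $122,342.50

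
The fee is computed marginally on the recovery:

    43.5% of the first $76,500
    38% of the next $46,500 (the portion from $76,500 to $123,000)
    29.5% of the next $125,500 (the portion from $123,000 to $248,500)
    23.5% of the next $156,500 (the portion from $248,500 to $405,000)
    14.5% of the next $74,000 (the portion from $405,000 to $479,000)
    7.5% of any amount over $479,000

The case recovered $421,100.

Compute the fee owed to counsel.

First $76,500 at 43.5% = $33,277.50
Next $46,500 at 38% = $17,670.00
Next $125,500 at 29.5% = $37,022.50
Next $156,500 at 23.5% = $36,777.50
Remaining $16,100 at 14.5% = $2,334.50
Fee: $33,277.50 + $17,670.00 + $37,022.50 + $36,777.50 + $2,334.50 = $127,082.00

$127,082.00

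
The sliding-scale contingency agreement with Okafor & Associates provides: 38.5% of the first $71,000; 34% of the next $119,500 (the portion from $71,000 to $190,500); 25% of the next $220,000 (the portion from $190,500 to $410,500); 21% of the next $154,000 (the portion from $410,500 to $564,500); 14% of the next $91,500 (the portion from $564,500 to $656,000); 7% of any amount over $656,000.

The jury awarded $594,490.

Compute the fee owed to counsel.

$159,503.60

First $71,000 at 38.5% = $27,335.00
Next $119,500 at 34% = $40,630.00
Next $220,000 at 25% = $55,000.00
Next $154,000 at 21% = $32,340.00
Remaining $29,990 at 14% = $4,198.60
Fee: $27,335.00 + $40,630.00 + $55,000.00 + $32,340.00 + $4,198.60 = $159,503.60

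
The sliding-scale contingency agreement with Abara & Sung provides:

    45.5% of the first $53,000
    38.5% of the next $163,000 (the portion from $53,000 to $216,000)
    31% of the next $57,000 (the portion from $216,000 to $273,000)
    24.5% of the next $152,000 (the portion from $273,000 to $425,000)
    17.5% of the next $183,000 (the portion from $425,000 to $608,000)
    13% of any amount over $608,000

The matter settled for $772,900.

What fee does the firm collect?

$195,242.00

First $53,000 at 45.5% = $24,115.00
Next $163,000 at 38.5% = $62,755.00
Next $57,000 at 31% = $17,670.00
Next $152,000 at 24.5% = $37,240.00
Next $183,000 at 17.5% = $32,025.00
Remaining $164,900 at 13% = $21,437.00
Fee: $24,115.00 + $62,755.00 + $17,670.00 + $37,240.00 + $32,025.00 + $21,437.00 = $195,242.00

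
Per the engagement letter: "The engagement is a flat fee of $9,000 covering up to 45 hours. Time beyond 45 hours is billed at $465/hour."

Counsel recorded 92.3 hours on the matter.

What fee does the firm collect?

Flat fee: $9,000.00
Excess hours: 92.3 − 45 = 47.3
Overrun: 47.3 × $465 = $21,994.50
Total: $9,000.00 + $21,994.50 = $30,994.50

$30,994.50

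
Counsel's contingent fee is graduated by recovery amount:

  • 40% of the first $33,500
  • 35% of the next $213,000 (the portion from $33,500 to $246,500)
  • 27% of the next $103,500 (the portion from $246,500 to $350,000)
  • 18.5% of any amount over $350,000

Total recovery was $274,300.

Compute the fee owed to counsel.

$95,456.00

First $33,500 at 40% = $13,400.00
Next $213,000 at 35% = $74,550.00
Remaining $27,800 at 27% = $7,506.00
Fee: $13,400.00 + $74,550.00 + $7,506.00 = $95,456.00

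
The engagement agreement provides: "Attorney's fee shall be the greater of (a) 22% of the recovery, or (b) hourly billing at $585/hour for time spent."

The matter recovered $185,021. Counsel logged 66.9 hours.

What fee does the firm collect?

$40,704.62

(a) 22% of $185,021 = $40,704.62
(b) 66.9 × $585 = $39,136.50
The greater is (a): $40,704.62.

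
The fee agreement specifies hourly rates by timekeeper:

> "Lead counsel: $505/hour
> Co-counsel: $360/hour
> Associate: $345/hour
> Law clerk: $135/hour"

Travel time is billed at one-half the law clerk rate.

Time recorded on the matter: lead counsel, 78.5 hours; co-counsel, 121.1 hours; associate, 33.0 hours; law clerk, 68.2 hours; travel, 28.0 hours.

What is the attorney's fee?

$105,720.50

Lead counsel: 78.5 × $505 = $39,642.50
Co-counsel: 121.1 × $360 = $43,596.00
Associate: 33.0 × $345 = $11,385.00
Law clerk: 68.2 × $135 = $9,207.00
Subtotal: $39,642.50 + $43,596.00 + $11,385.00 + $9,207.00 = $103,830.50
Travel: 28.0 × ($135 ÷ 2) = 28.0 × $67.50 = $1,890.00
Total: $103,830.50 + $1,890.00 = $105,720.50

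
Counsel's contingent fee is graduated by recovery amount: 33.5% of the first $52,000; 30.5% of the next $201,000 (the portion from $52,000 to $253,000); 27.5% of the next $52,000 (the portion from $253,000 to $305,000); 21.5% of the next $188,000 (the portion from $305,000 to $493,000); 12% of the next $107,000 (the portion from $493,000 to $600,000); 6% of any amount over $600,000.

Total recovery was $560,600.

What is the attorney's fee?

$141,557.00

First $52,000 at 33.5% = $17,420.00
Next $201,000 at 30.5% = $61,305.00
Next $52,000 at 27.5% = $14,300.00
Next $188,000 at 21.5% = $40,420.00
Remaining $67,600 at 12% = $8,112.00
Fee: $17,420.00 + $61,305.00 + $14,300.00 + $40,420.00 + $8,112.00 = $141,557.00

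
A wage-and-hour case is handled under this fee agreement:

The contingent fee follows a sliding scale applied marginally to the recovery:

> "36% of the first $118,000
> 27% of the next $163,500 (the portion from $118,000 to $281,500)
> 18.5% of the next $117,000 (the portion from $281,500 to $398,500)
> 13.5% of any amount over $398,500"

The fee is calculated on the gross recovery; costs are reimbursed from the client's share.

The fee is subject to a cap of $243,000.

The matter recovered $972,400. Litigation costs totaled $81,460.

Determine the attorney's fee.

Fee base is the gross recovery, $972,400; costs are reimbursed separately.
First $118,000 at 36% = $42,480.00
Next $163,500 at 27% = $44,145.00
Next $117,000 at 18.5% = $21,645.00
Remaining $573,900 at 13.5% = $77,476.50
Fee: $42,480.00 + $44,145.00 + $21,645.00 + $77,476.50 = $185,746.50
$185,746.50 is under the $243,000 cap.

$185,746.50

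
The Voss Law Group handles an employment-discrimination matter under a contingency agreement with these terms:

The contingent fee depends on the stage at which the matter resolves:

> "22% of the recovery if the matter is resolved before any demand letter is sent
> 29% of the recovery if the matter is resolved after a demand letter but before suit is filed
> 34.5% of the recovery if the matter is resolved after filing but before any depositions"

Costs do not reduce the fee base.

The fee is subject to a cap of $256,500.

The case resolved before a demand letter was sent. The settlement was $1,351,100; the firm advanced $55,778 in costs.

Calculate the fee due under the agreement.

Fee base is the gross recovery, $1,351,100; costs are reimbursed separately.
The matter resolved before a demand letter was sent, so the 22% rate applies.
$1,351,100 × 22% = $297,242.00
$297,242.00 exceeds the $256,500 cap, so the fee is capped at $256,500.00.

$256,500.00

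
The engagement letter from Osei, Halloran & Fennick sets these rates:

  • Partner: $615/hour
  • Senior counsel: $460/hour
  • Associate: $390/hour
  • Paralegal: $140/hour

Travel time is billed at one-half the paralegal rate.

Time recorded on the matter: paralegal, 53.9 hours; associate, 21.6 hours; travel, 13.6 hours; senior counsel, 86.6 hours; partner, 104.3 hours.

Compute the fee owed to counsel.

$120,902.50

Partner: 104.3 × $615 = $64,144.50
Senior counsel: 86.6 × $460 = $39,836.00
Associate: 21.6 × $390 = $8,424.00
Paralegal: 53.9 × $140 = $7,546.00
Subtotal: $64,144.50 + $39,836.00 + $8,424.00 + $7,546.00 = $119,950.50
Travel: 13.6 × ($140 ÷ 2) = 13.6 × $70.00 = $952.00
Total: $119,950.50 + $952.00 = $120,902.50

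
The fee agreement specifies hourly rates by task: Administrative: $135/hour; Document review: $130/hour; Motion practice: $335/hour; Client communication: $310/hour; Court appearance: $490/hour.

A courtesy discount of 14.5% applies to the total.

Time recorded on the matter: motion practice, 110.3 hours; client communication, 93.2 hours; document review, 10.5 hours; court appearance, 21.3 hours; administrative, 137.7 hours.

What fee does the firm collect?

$82,280.07

Administrative: 137.7 × $135 = $18,589.50
Document review: 10.5 × $130 = $1,365.00
Motion practice: 110.3 × $335 = $36,950.50
Client communication: 93.2 × $310 = $28,892.00
Court appearance: 21.3 × $490 = $10,437.00
Subtotal: $96,234.00
Less 14.5% discount: −$13,953.93
Total: $96,234.00 − $13,953.93 = $82,280.07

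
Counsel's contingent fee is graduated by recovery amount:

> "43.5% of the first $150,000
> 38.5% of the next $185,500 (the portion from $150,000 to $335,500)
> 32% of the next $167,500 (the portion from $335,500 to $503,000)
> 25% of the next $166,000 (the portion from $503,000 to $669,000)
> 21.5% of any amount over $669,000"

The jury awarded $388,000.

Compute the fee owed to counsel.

$153,467.50

First $150,000 at 43.5% = $65,250.00
Next $185,500 at 38.5% = $71,417.50
Remaining $52,500 at 32% = $16,800.00
Fee: $65,250.00 + $71,417.50 + $16,800.00 = $153,467.50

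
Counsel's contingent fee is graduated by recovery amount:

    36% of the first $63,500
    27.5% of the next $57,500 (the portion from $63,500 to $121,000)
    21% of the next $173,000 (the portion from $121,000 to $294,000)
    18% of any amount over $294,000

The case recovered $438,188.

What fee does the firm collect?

$100,956.34

First $63,500 at 36% = $22,860.00
Next $57,500 at 27.5% = $15,812.50
Next $173,000 at 21% = $36,330.00
Remaining $144,188 at 18% = $25,953.84
Fee: $22,860.00 + $15,812.50 + $36,330.00 + $25,953.84 = $100,956.34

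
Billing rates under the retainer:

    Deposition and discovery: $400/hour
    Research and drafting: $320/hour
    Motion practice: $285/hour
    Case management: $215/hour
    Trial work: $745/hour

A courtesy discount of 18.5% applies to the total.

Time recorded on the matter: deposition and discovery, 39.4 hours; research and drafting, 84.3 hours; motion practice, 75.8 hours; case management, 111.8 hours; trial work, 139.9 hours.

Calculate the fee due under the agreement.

$156,970.22

Deposition and discovery: 39.4 × $400 = $15,760.00
Research and drafting: 84.3 × $320 = $26,976.00
Motion practice: 75.8 × $285 = $21,603.00
Case management: 111.8 × $215 = $24,037.00
Trial work: 139.9 × $745 = $104,225.50
Subtotal: $192,601.50
Less 18.5% discount: −$35,631.28
Total: $192,601.50 − $35,631.28 = $156,970.22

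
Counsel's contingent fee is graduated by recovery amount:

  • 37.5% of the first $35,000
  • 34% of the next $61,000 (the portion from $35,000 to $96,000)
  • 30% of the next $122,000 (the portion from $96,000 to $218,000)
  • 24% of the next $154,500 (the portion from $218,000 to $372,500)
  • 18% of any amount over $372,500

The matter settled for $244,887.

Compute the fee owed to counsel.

First $35,000 at 37.5% = $13,125.00
Next $61,000 at 34% = $20,740.00
Next $122,000 at 30% = $36,600.00
Remaining $26,887 at 24% = $6,452.88
Fee: $13,125.00 + $20,740.00 + $36,600.00 + $6,452.88 = $76,917.88

$76,917.88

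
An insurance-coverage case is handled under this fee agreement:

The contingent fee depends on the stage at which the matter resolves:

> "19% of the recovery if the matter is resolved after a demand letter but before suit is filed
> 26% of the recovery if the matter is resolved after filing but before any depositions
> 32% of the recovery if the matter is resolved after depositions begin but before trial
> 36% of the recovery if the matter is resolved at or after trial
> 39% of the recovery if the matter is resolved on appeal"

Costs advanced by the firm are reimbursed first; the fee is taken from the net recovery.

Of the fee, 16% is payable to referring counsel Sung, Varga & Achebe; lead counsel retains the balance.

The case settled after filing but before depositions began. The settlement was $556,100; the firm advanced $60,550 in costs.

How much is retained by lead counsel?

$108,228.12

Fee base (net of costs): $556,100 − $60,550 = $495,550
The matter settled after filing but before depositions began, so the 26% rate applies.
$495,550 × 26% = $128,843.00
Referral share: 16% of $128,843.00 = $20,614.88; lead counsel retains $128,843.00 − $20,614.88 = $108,228.12.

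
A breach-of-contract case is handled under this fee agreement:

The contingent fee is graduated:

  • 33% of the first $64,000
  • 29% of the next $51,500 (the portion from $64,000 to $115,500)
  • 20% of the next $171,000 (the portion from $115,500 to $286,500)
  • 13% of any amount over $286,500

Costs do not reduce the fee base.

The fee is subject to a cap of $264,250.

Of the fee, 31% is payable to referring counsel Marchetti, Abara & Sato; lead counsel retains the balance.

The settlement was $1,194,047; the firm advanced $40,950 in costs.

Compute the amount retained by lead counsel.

Fee base is the gross recovery, $1,194,047; costs are reimbursed separately.
First $64,000 at 33% = $21,120.00
Next $51,500 at 29% = $14,935.00
Next $171,000 at 20% = $34,200.00
Remaining $907,547 at 13% = $117,981.11
Fee: $21,120.00 + $14,935.00 + $34,200.00 + $117,981.11 = $188,236.11
$188,236.11 is under the $264,250 cap.
Referral share: 31% of $188,236.11 = $58,353.19; lead counsel retains $188,236.11 − $58,353.19 = $129,882.92.

$129,882.92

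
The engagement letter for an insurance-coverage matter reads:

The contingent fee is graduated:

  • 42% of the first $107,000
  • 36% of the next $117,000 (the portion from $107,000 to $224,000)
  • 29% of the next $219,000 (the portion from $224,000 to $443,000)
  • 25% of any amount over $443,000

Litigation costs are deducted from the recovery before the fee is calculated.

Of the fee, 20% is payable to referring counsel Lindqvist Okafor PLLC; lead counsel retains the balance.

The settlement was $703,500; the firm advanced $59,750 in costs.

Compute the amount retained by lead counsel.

Fee base (net of costs): $703,500 − $59,750 = $643,750
First $107,000 at 42% = $44,940.00
Next $117,000 at 36% = $42,120.00
Next $219,000 at 29% = $63,510.00
Remaining $200,750 at 25% = $50,187.50
Fee: $44,940.00 + $42,120.00 + $63,510.00 + $50,187.50 = $200,757.50
Referral share: 20% of $200,757.50 = $40,151.50; lead counsel retains $200,757.50 − $40,151.50 = $160,606.00.

$160,606.00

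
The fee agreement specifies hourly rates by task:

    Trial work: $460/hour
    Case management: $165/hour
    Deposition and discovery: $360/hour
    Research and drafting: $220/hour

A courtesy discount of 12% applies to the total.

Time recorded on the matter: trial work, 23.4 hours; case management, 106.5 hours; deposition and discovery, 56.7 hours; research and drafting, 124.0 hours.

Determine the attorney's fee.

$66,905.08

Trial work: 23.4 × $460 = $10,764.00
Case management: 106.5 × $165 = $17,572.50
Deposition and discovery: 56.7 × $360 = $20,412.00
Research and drafting: 124.0 × $220 = $27,280.00
Subtotal: $76,028.50
Less 12% discount: −$9,123.42
Total: $76,028.50 − $9,123.42 = $66,905.08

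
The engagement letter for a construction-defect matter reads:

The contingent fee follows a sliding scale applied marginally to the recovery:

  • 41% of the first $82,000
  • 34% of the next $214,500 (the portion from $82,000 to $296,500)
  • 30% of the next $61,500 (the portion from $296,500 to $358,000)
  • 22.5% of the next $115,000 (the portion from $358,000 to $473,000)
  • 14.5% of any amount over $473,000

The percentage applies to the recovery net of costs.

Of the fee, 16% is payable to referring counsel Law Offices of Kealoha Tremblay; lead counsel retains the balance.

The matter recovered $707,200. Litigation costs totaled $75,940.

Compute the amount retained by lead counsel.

$146,011.07

Fee base (net of costs): $707,200 − $75,940 = $631,260
First $82,000 at 41% = $33,620.00
Next $214,500 at 34% = $72,930.00
Next $61,500 at 30% = $18,450.00
Next $115,000 at 22.5% = $25,875.00
Remaining $158,260 at 14.5% = $22,947.70
Fee: $33,620.00 + $72,930.00 + $18,450.00 + $25,875.00 + $22,947.70 = $173,822.70
Referral share: 16% of $173,822.70 = $27,811.63; lead counsel retains $173,822.70 − $27,811.63 = $146,011.07.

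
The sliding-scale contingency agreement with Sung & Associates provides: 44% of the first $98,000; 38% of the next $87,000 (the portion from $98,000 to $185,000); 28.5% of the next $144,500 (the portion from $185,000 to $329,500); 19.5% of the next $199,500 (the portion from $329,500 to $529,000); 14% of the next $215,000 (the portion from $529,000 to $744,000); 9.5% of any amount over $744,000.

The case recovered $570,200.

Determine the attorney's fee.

First $98,000 at 44% = $43,120.00
Next $87,000 at 38% = $33,060.00
Next $144,500 at 28.5% = $41,182.50
Next $199,500 at 19.5% = $38,902.50
Remaining $41,200 at 14% = $5,768.00
Fee: $43,120.00 + $33,060.00 + $41,182.50 + $38,902.50 + $5,768.00 = $162,033.00

$162,033.00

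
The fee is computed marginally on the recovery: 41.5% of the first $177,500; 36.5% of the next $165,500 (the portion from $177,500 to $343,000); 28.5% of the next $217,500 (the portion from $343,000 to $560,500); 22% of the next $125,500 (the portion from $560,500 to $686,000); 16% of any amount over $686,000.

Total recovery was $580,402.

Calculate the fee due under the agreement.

$200,435.94

First $177,500 at 41.5% = $73,662.50
Next $165,500 at 36.5% = $60,407.50
Next $217,500 at 28.5% = $61,987.50
Remaining $19,902 at 22% = $4,378.44
Fee: $73,662.50 + $60,407.50 + $61,987.50 + $4,378.44 = $200,435.94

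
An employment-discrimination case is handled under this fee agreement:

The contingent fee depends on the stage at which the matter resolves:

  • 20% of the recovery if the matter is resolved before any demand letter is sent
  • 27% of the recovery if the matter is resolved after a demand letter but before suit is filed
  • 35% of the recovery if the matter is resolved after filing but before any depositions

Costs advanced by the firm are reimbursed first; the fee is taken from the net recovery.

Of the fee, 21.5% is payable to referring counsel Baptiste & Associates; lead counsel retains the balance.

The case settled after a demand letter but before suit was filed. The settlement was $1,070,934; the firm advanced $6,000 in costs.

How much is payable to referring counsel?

$61,819.42

Fee base (net of costs): $1,070,934 − $6,000 = $1,064,934
The matter settled after a demand letter but before suit was filed, so the 27% rate applies.
$1,064,934 × 27% = $287,532.18
Referral share: 21.5% of $287,532.18 = $61,819.42; lead counsel retains $287,532.18 − $61,819.42 = $225,712.76.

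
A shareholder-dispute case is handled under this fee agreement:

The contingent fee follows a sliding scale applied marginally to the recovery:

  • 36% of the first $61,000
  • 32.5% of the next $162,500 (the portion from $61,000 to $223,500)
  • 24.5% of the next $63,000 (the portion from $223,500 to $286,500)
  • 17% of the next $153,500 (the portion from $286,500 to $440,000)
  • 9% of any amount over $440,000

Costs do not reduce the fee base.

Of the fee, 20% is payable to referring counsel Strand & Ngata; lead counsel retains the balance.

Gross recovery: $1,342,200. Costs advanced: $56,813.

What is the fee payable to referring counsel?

Fee base is the gross recovery, $1,342,200; costs are reimbursed separately.
First $61,000 at 36% = $21,960.00
Next $162,500 at 32.5% = $52,812.50
Next $63,000 at 24.5% = $15,435.00
Next $153,500 at 17% = $26,095.00
Remaining $902,200 at 9% = $81,198.00
Fee: $21,960.00 + $52,812.50 + $15,435.00 + $26,095.00 + $81,198.00 = $197,500.50
Referral share: 20% of $197,500.50 = $39,500.10; lead counsel retains $197,500.50 − $39,500.10 = $158,000.40.

$39,500.10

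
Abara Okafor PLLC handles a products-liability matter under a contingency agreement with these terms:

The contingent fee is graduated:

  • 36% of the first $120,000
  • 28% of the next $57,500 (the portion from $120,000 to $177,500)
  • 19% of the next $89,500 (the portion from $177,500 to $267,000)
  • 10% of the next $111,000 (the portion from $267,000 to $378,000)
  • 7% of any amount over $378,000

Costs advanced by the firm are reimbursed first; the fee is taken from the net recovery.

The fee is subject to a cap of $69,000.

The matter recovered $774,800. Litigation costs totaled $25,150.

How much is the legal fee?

$69,000.00

Fee base (net of costs): $774,800 − $25,150 = $749,650
First $120,000 at 36% = $43,200.00
Next $57,500 at 28% = $16,100.00
Next $89,500 at 19% = $17,005.00
Next $111,000 at 10% = $11,100.00
Remaining $371,650 at 7% = $26,015.50
Fee: $43,200.00 + $16,100.00 + $17,005.00 + $11,100.00 + $26,015.50 = $113,420.50
$113,420.50 exceeds the $69,000 cap, so the fee is capped at $69,000.00.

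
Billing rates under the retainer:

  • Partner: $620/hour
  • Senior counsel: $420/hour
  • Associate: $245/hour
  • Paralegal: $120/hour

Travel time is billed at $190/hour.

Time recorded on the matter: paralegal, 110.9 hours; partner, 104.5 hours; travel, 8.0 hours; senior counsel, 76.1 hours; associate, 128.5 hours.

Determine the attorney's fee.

Partner: 104.5 × $620 = $64,790.00
Senior counsel: 76.1 × $420 = $31,962.00
Associate: 128.5 × $245 = $31,482.50
Paralegal: 110.9 × $120 = $13,308.00
Subtotal: $64,790.00 + $31,962.00 + $31,482.50 + $13,308.00 = $141,542.50
Travel: 8.0 × $190 = $1,520.00
Total: $141,542.50 + $1,520.00 = $143,062.50

$143,062.50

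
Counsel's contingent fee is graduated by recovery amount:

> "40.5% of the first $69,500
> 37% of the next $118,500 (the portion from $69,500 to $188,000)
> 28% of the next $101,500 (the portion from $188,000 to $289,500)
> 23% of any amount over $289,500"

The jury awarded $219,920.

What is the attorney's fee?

$80,930.10

First $69,500 at 40.5% = $28,147.50
Next $118,500 at 37% = $43,845.00
Remaining $31,920 at 28% = $8,937.60
Fee: $28,147.50 + $43,845.00 + $8,937.60 = $80,930.10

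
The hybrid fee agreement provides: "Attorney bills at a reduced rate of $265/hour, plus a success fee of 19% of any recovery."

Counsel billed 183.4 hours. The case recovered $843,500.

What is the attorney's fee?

Hourly: 183.4 × $265 = $48,601.00
Success fee: 19% of $843,500 = $160,265.00
Total: $48,601.00 + $160,265.00 = $208,866.00

$208,866.00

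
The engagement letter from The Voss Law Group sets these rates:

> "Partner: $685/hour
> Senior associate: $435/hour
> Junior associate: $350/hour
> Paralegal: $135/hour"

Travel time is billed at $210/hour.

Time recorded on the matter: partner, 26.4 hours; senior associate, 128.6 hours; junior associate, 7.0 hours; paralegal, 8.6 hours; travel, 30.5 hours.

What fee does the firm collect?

$84,041.00

Partner: 26.4 × $685 = $18,084.00
Senior associate: 128.6 × $435 = $55,941.00
Junior associate: 7.0 × $350 = $2,450.00
Paralegal: 8.6 × $135 = $1,161.00
Subtotal: $18,084.00 + $55,941.00 + $2,450.00 + $1,161.00 = $77,636.00
Travel: 30.5 × $210 = $6,405.00
Total: $77,636.00 + $6,405.00 = $84,041.00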